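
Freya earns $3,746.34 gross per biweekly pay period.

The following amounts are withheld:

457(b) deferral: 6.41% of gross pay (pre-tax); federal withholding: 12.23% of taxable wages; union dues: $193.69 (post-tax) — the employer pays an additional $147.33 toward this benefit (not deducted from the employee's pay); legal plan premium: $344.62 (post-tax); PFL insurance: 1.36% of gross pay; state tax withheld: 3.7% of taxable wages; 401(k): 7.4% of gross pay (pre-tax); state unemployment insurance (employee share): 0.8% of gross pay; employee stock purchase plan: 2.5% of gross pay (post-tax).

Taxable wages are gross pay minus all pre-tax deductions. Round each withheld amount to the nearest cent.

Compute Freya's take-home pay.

$2,001.71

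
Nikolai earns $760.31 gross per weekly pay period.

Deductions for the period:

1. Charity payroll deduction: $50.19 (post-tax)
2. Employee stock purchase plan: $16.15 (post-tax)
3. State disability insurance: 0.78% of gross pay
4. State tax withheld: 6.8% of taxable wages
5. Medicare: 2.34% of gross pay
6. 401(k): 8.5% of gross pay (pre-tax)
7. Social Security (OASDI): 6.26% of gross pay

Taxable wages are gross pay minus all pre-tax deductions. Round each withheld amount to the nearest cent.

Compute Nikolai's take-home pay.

$510.71

401(k): $760.31 × 0.085 = $64.63
Taxable wages = $760.31 − $64.63 = $695.68
State tax withheld: $695.68 × 0.068 = $47.31
Medicare: $760.31 × 0.0234 = $17.79
Social Security (OASDI): $760.31 × 0.0626 = $47.60
State disability insurance: $760.31 × 0.0078 = $5.93
Employee stock purchase plan: $16.15
Charity payroll deduction: $50.19
Total deductions = $64.63 + $47.31 + $17.79 + $47.60 + $5.93 + $16.15 + $50.19 = $249.60
Net pay = $760.31 − $249.60 = $510.71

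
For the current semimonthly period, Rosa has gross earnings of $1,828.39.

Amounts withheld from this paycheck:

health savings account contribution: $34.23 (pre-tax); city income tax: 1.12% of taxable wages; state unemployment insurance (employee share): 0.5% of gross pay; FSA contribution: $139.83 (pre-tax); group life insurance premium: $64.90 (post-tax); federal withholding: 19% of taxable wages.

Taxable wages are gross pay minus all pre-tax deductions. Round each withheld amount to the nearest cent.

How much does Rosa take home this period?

FSA contribution: $139.83
Health savings account contribution: $34.23
Pre-tax total = $139.83 + $34.23 = $174.06
Taxable wages = $1,828.39 − $174.06 = $1,654.33
Federal withholding: $1,654.33 × 0.19 = $314.32
City income tax: $1,654.33 × 0.0112 = $18.53
State unemployment insurance (employee share): $1,828.39 × 0.005 = $9.14
Group life insurance premium: $64.90
Total deductions = $139.83 + $34.23 + $314.32 + $18.53 + $9.14 + $64.90 = $580.95
Net pay = $1,828.39 − $580.95 = $1,247.44

$1,247.44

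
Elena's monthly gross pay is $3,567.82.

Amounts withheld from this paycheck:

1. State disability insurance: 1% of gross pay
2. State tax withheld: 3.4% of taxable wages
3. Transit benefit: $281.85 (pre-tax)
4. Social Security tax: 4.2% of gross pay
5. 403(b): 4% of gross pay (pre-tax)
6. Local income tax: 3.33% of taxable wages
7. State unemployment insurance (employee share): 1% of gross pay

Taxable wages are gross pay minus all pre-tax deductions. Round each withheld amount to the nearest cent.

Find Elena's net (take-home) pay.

$2,710.51

403(b): $3,567.82 × 0.04 = $142.71
Transit benefit: $281.85
Pre-tax total = $142.71 + $281.85 = $424.56
Taxable wages = $3,567.82 − $424.56 = $3,143.26
State tax withheld: $3,143.26 × 0.034 = $106.87
Local income tax: $3,143.26 × 0.0333 = $104.67
State unemployment insurance (employee share): $3,567.82 × 0.01 = $35.68
State disability insurance: $3,567.82 × 0.01 = $35.68
Social Security tax: $3,567.82 × 0.042 = $149.85
Total deductions = $142.71 + $281.85 + $106.87 + $104.67 + $35.68 + $35.68 + $149.85 = $857.31
Net pay = $3,567.82 − $857.31 = $2,710.51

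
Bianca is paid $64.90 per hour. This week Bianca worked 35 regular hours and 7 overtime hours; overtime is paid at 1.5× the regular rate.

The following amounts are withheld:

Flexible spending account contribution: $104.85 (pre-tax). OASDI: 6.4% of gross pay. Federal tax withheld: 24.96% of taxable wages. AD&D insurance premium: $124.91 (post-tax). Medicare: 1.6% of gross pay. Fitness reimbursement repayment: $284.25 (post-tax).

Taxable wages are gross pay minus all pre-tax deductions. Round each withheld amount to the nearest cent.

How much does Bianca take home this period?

$1491.81

Regular pay: 35 × $64.90 = $2271.50
Overtime pay: 7 × $64.90 × 1.5 = $681.45
Gross pay = $2271.50 + $681.45 = $2952.95
Flexible spending account contribution: $104.85
Taxable wages = $2952.95 − $104.85 = $2848.10
Federal tax withheld: $2848.10 × 0.2496 = $710.89
Medicare: $2952.95 × 0.016 = $47.25
OASDI: $2952.95 × 0.064 = $188.99
AD&D insurance premium: $124.91
Fitness reimbursement repayment: $284.25
Total deductions = $104.85 + $710.89 + $47.25 + $188.99 + $124.91 + $284.25 = $1461.14
Net pay = $2952.95 − $1461.14 = $1491.81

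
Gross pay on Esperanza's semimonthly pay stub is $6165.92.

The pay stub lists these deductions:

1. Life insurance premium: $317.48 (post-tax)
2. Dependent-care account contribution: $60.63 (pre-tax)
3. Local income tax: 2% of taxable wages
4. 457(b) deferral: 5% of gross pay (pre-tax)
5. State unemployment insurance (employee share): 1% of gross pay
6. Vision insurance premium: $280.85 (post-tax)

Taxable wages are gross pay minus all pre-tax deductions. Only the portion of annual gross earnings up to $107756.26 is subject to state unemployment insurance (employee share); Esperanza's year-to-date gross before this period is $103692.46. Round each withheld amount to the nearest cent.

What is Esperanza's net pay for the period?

$5042.08

Dependent-care account contribution: $60.63
457(b) deferral: $6165.92 × 0.05 = $308.30
Pre-tax total = $60.63 + $308.30 = $368.93
Taxable wages = $6165.92 − $368.93 = $5796.99
Local income tax: $5796.99 × 0.02 = $115.94
State unemployment insurance (employee share): only $107756.26 − $103692.46 = $4063.80 of this check is subject → $4063.80 × 0.01 = $40.64
Life insurance premium: $317.48
Vision insurance premium: $280.85
Total deductions = $60.63 + $308.30 + $115.94 + $40.64 + $317.48 + $280.85 = $1123.84
Net pay = $6165.92 − $1123.84 = $5042.08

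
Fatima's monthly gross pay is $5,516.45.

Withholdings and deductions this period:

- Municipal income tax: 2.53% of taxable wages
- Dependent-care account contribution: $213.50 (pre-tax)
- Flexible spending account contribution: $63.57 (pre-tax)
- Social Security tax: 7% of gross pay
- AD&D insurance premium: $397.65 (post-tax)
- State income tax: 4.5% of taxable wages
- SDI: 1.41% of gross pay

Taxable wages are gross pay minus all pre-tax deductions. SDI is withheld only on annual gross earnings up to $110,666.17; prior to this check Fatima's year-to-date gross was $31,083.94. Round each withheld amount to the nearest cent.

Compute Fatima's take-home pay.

Flexible spending account contribution: $63.57
Dependent-care account contribution: $213.50
Pre-tax total = $63.57 + $213.50 = $277.07
Taxable wages = $5,516.45 − $277.07 = $5,239.38
Municipal income tax: $5,239.38 × 0.0253 = $132.56
State income tax: $5,239.38 × 0.045 = $235.77
SDI: cap not yet reached, full $5,516.45 is subject → $5,516.45 × 0.0141 = $77.78
Social Security tax: $5,516.45 × 0.07 = $386.15
AD&D insurance premium: $397.65
Total deductions = $63.57 + $213.50 + $132.56 + $235.77 + $77.78 + $386.15 + $397.65 = $1,506.98
Net pay = $5,516.45 − $1,506.98 = $4,009.47

$4,009.47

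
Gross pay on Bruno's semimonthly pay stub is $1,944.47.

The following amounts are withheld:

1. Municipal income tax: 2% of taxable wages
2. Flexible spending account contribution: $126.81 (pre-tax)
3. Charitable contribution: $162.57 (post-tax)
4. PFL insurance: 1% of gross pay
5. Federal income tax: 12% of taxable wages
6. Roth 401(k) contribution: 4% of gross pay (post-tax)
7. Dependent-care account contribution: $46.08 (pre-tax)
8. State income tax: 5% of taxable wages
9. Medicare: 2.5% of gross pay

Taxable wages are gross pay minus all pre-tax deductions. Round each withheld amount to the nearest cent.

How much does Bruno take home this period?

Flexible spending account contribution: $126.81
Dependent-care account contribution: $46.08
Pre-tax total = $126.81 + $46.08 = $172.89
Taxable wages = $1,944.47 − $172.89 = $1,771.58
State income tax: $1,771.58 × 0.05 = $88.58
Federal income tax: $1,771.58 × 0.12 = $212.59
Municipal income tax: $1,771.58 × 0.02 = $35.43
PFL insurance: $1,944.47 × 0.01 = $19.44
Medicare: $1,944.47 × 0.025 = $48.61
Charitable contribution: $162.57
Roth 401(k) contribution: $1,944.47 × 0.04 = $77.78
Total deductions = $126.81 + $46.08 + $88.58 + $212.59 + $35.43 + $19.44 + $48.61 + $162.57 + $77.78 = $817.89
Net pay = $1,944.47 − $817.89 = $1,126.58

$1,126.58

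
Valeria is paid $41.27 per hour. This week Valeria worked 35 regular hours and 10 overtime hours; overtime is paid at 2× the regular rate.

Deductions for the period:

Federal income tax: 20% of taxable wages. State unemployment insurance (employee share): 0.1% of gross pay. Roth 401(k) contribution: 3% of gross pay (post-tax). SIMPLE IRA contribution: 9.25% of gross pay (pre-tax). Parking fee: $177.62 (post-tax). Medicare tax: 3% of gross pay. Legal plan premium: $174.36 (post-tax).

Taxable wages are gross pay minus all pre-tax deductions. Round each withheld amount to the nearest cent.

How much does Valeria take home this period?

Regular pay: 35 × $41.27 = $1444.45
Overtime pay: 10 × $41.27 × 2 = $825.40
Gross pay = $1444.45 + $825.40 = $2269.85
SIMPLE IRA contribution: $2269.85 × 0.0925 = $209.96
Taxable wages = $2269.85 − $209.96 = $2059.89
Federal income tax: $2059.89 × 0.2 = $411.98
Medicare tax: $2269.85 × 0.03 = $68.10
State unemployment insurance (employee share): $2269.85 × 0.001 = $2.27
Roth 401(k) contribution: $2269.85 × 0.03 = $68.10
Legal plan premium: $174.36
Parking fee: $177.62
Total deductions = $209.96 + $411.98 + $68.10 + $2.27 + $68.10 + $174.36 + $177.62 = $1112.39
Net pay = $2269.85 − $1112.39 = $1157.46

$1157.46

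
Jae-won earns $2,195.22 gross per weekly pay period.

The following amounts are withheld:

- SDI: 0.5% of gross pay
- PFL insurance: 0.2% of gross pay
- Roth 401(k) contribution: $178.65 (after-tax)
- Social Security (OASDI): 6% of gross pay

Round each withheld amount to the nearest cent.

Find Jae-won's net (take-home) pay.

PFL insurance: $2,195.22 × 0.002 = $4.39
Social Security (OASDI): $2,195.22 × 0.06 = $131.71
SDI: $2,195.22 × 0.005 = $10.98
Roth 401(k) contribution: $178.65
Total deductions = $4.39 + $131.71 + $10.98 + $178.65 = $325.73
Net pay = $2,195.22 − $325.73 = $1,869.49

$1,869.49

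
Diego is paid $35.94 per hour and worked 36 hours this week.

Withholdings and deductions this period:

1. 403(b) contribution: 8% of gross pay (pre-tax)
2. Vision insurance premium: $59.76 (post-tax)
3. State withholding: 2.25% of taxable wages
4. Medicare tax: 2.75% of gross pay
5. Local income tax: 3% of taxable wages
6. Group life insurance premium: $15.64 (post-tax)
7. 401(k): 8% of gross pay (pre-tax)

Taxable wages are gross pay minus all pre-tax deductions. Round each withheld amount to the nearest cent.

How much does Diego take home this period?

$918.79

Gross pay: 36 × $35.94 = $1,293.84
401(k): $1,293.84 × 0.08 = $103.51
403(b) contribution: $1,293.84 × 0.08 = $103.51
Pre-tax total = $103.51 + $103.51 = $207.02
Taxable wages = $1,293.84 − $207.02 = $1,086.82
Local income tax: $1,086.82 × 0.03 = $32.60
State withholding: $1,086.82 × 0.0225 = $24.45
Medicare tax: $1,293.84 × 0.0275 = $35.58
Group life insurance premium: $15.64
Vision insurance premium: $59.76
Total deductions = $103.51 + $103.51 + $32.60 + $24.45 + $35.58 + $15.64 + $59.76 = $375.05
Net pay = $1,293.84 − $375.05 = $918.79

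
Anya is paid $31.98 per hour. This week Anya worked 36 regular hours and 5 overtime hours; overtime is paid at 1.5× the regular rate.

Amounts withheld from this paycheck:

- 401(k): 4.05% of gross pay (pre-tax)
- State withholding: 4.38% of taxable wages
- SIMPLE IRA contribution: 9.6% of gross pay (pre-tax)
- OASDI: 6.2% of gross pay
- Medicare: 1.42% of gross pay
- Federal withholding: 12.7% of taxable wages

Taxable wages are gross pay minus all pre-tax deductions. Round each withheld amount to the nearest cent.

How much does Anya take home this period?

$890.07

Regular pay: 36 × $31.98 = $1,151.28
Overtime pay: 5 × $31.98 × 1.5 = $239.85
Gross pay = $1,151.28 + $239.85 = $1,391.13
SIMPLE IRA contribution: $1,391.13 × 0.096 = $133.55
401(k): $1,391.13 × 0.0405 = $56.34
Pre-tax total = $133.55 + $56.34 = $189.89
Taxable wages = $1,391.13 − $189.89 = $1,201.24
State withholding: $1,201.24 × 0.0438 = $52.61
Federal withholding: $1,201.24 × 0.127 = $152.56
OASDI: $1,391.13 × 0.062 = $86.25
Medicare: $1,391.13 × 0.0142 = $19.75
Total deductions = $133.55 + $56.34 + $52.61 + $152.56 + $86.25 + $19.75 = $501.06
Net pay = $1,391.13 − $501.06 = $890.07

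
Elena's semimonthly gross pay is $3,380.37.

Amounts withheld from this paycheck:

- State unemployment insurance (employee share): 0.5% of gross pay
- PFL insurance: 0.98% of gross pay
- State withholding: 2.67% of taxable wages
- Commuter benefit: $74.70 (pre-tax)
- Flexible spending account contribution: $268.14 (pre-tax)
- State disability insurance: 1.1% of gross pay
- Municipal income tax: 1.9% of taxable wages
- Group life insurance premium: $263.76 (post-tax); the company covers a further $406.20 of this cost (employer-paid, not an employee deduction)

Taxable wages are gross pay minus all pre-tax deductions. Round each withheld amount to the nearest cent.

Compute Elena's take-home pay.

$2,547.75

Flexible spending account contribution: $268.14
Commuter benefit: $74.70
Pre-tax total = $268.14 + $74.70 = $342.84
Taxable wages = $3,380.37 − $342.84 = $3,037.53
State withholding: $3,037.53 × 0.0267 = $81.10
Municipal income tax: $3,037.53 × 0.019 = $57.71
State disability insurance: $3,380.37 × 0.011 = $37.18
PFL insurance: $3,380.37 × 0.0098 = $33.13
State unemployment insurance (employee share): $3,380.37 × 0.005 = $16.90
Group life insurance premium: $263.76
(Employer's $406.20 toward group life insurance premium is not withheld from the employee.)
Total deductions = $268.14 + $74.70 + $81.10 + $57.71 + $37.18 + $33.13 + $16.90 + $263.76 = $832.62
Net pay = $3,380.37 − $832.62 = $2,547.75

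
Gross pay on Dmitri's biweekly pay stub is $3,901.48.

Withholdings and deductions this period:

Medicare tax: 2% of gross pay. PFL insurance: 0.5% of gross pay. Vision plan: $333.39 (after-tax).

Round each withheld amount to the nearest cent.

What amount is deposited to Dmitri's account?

$3,470.55

PFL insurance: $3,901.48 × 0.005 = $19.51
Medicare tax: $3,901.48 × 0.02 = $78.03
Vision plan: $333.39
Total deductions = $19.51 + $78.03 + $333.39 = $430.93
Net pay = $3,901.48 − $430.93 = $3,470.55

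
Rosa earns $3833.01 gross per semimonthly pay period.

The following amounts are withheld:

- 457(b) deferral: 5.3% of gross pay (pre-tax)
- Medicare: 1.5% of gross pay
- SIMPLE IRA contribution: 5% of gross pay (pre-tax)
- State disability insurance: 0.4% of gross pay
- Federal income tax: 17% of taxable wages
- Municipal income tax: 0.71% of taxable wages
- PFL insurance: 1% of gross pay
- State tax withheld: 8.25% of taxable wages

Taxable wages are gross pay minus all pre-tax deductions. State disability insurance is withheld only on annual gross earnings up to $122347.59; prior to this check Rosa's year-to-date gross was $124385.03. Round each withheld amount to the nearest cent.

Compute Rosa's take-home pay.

SIMPLE IRA contribution: $3833.01 × 0.05 = $191.65
457(b) deferral: $3833.01 × 0.053 = $203.15
Pre-tax total = $191.65 + $203.15 = $394.80
Taxable wages = $3833.01 − $394.80 = $3438.21
Federal income tax: $3438.21 × 0.17 = $584.50
State tax withheld: $3438.21 × 0.0825 = $283.65
Municipal income tax: $3438.21 × 0.0071 = $24.41
PFL insurance: $3833.01 × 0.01 = $38.33
Medicare: $3833.01 × 0.015 = $57.50
State disability insurance: annual cap $122347.59 already reached (YTD $124385.03), so $0.00
Total deductions = $191.65 + $203.15 + $584.50 + $283.65 + $24.41 + $38.33 + $57.50 + $0.00 = $1383.19
Net pay = $3833.01 − $1383.19 = $2449.82

$2449.82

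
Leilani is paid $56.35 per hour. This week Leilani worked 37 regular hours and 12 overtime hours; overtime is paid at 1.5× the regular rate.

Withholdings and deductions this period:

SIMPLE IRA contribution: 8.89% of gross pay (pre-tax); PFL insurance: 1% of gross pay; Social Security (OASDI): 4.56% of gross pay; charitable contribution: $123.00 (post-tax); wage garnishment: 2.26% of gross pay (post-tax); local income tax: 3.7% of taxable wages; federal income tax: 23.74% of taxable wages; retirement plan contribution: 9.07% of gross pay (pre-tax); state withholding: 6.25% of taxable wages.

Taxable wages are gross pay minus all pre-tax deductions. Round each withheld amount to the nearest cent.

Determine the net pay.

$1,320.66

Regular pay: 37 × $56.35 = $2,084.95
Overtime pay: 12 × $56.35 × 1.5 = $1,014.30
Gross pay = $2,084.95 + $1,014.30 = $3,099.25
SIMPLE IRA contribution: $3,099.25 × 0.0889 = $275.52
Retirement plan contribution: $3,099.25 × 0.0907 = $281.10
Pre-tax total = $275.52 + $281.10 = $556.62
Taxable wages = $3,099.25 − $556.62 = $2,542.63
State withholding: $2,542.63 × 0.0625 = $158.91
Local income tax: $2,542.63 × 0.037 = $94.08
Federal income tax: $2,542.63 × 0.2374 = $603.62
PFL insurance: $3,099.25 × 0.01 = $30.99
Social Security (OASDI): $3,099.25 × 0.0456 = $141.33
Wage garnishment: $3,099.25 × 0.0226 = $70.04
Charitable contribution: $123.00
Total deductions = $275.52 + $281.10 + $158.91 + $94.08 + $603.62 + $30.99 + $141.33 + $70.04 + $123.00 = $1,778.59
Net pay = $3,099.25 − $1,778.59 = $1,320.66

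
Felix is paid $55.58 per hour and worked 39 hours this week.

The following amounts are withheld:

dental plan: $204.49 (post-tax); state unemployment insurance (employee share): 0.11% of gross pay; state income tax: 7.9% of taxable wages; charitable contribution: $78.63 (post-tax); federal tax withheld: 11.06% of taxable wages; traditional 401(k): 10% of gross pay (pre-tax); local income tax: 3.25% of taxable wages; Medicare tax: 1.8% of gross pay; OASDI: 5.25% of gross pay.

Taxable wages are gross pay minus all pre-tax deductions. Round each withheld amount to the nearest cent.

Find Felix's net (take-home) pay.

Gross pay: 39 × $55.58 = $2,167.62
Traditional 401(k): $2,167.62 × 0.1 = $216.76
Taxable wages = $2,167.62 − $216.76 = $1,950.86
Local income tax: $1,950.86 × 0.0325 = $63.40
Federal tax withheld: $1,950.86 × 0.1106 = $215.77
State income tax: $1,950.86 × 0.079 = $154.12
Medicare tax: $2,167.62 × 0.018 = $39.02
OASDI: $2,167.62 × 0.0525 = $113.80
State unemployment insurance (employee share): $2,167.62 × 0.0011 = $2.38
Dental plan: $204.49
Charitable contribution: $78.63
Total deductions = $216.76 + $63.40 + $215.77 + $154.12 + $39.02 + $113.80 + $2.38 + $204.49 + $78.63 = $1,088.37
Net pay = $2,167.62 − $1,088.37 = $1,079.25

$1,079.25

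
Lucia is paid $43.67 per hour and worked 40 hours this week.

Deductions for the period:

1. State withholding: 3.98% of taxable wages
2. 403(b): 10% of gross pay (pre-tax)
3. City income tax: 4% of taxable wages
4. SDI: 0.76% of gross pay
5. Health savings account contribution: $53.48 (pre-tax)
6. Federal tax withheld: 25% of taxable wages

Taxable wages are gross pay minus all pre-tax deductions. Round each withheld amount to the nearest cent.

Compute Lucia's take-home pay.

$1004.51

Gross pay: 40 × $43.67 = $1746.80
403(b): $1746.80 × 0.1 = $174.68
Health savings account contribution: $53.48
Pre-tax total = $174.68 + $53.48 = $228.16
Taxable wages = $1746.80 − $228.16 = $1518.64
State withholding: $1518.64 × 0.0398 = $60.44
Federal tax withheld: $1518.64 × 0.25 = $379.66
City income tax: $1518.64 × 0.04 = $60.75
SDI: $1746.80 × 0.0076 = $13.28
Total deductions = $174.68 + $53.48 + $60.44 + $379.66 + $60.75 + $13.28 = $742.29
Net pay = $1746.80 − $742.29 = $1004.51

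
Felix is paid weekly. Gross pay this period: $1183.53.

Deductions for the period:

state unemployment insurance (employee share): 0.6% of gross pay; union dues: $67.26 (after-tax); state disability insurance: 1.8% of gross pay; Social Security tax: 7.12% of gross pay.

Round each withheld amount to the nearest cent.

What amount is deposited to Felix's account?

Social Security tax: $1183.53 × 0.0712 = $84.27
State unemployment insurance (employee share): $1183.53 × 0.006 = $7.10
State disability insurance: $1183.53 × 0.018 = $21.30
Union dues: $67.26
Total deductions = $84.27 + $7.10 + $21.30 + $67.26 = $179.93
Net pay = $1183.53 − $179.93 = $1003.60

$1003.60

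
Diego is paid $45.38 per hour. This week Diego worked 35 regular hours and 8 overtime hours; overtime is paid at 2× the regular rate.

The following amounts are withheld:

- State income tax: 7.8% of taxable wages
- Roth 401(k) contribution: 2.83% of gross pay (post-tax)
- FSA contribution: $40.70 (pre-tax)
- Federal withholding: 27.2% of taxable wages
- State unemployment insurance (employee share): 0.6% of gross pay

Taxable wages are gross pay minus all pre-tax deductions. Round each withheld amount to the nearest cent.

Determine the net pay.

$1,398.50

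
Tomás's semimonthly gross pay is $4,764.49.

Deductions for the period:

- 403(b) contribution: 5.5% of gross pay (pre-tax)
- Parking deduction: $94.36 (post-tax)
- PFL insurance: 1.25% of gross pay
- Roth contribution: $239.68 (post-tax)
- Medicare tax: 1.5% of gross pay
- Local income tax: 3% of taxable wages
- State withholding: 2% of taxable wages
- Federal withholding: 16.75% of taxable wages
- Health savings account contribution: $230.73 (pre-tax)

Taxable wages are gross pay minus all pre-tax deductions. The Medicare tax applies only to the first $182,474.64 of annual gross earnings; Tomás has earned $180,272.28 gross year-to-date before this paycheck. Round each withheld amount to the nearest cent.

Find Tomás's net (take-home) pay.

$2,915.98

Health savings account contribution: $230.73
403(b) contribution: $4,764.49 × 0.055 = $262.05
Pre-tax total = $230.73 + $262.05 = $492.78
Taxable wages = $4,764.49 − $492.78 = $4,271.71
State withholding: $4,271.71 × 0.02 = $85.43
Local income tax: $4,271.71 × 0.03 = $128.15
Federal withholding: $4,271.71 × 0.1675 = $715.51
Medicare tax: only $182,474.64 − $180,272.28 = $2,202.36 of this check is subject → $2,202.36 × 0.015 = $33.04
PFL insurance: $4,764.49 × 0.0125 = $59.56
Roth contribution: $239.68
Parking deduction: $94.36
Total deductions = $230.73 + $262.05 + $85.43 + $128.15 + $715.51 + $33.04 + $59.56 + $239.68 + $94.36 = $1,848.51
Net pay = $4,764.49 − $1,848.51 = $2,915.98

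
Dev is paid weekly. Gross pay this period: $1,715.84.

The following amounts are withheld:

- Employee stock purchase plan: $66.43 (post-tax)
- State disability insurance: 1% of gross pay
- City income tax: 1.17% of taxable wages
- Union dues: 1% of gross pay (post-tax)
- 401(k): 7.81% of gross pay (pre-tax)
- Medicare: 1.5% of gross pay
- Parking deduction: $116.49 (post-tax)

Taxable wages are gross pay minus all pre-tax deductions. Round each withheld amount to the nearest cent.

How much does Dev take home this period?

$1,320.34

401(k): $1,715.84 × 0.0781 = $134.01
Taxable wages = $1,715.84 − $134.01 = $1,581.83
City income tax: $1,581.83 × 0.0117 = $18.51
Medicare: $1,715.84 × 0.015 = $25.74
State disability insurance: $1,715.84 × 0.01 = $17.16
Union dues: $1,715.84 × 0.01 = $17.16
Employee stock purchase plan: $66.43
Parking deduction: $116.49
Total deductions = $134.01 + $18.51 + $25.74 + $17.16 + $17.16 + $66.43 + $116.49 = $395.50
Net pay = $1,715.84 − $395.50 = $1,320.34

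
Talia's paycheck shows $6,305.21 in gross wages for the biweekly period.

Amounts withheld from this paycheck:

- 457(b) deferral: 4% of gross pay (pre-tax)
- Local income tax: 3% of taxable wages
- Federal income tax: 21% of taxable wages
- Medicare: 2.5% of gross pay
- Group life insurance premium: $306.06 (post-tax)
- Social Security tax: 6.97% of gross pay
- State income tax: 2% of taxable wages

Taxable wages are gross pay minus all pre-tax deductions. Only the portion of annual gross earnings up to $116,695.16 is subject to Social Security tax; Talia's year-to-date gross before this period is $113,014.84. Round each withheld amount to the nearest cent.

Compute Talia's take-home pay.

457(b) deferral: $6,305.21 × 0.04 = $252.21
Taxable wages = $6,305.21 − $252.21 = $6,053.00
Local income tax: $6,053.00 × 0.03 = $181.59
State income tax: $6,053.00 × 0.02 = $121.06
Federal income tax: $6,053.00 × 0.21 = $1,271.13
Social Security tax: only $116,695.16 − $113,014.84 = $3,680.32 of this check is subject → $3,680.32 × 0.0697 = $256.52
Medicare: $6,305.21 × 0.025 = $157.63
Group life insurance premium: $306.06
Total deductions = $252.21 + $181.59 + $121.06 + $1,271.13 + $256.52 + $157.63 + $306.06 = $2,546.20
Net pay = $6,305.21 − $2,546.20 = $3,759.01

$3,759.01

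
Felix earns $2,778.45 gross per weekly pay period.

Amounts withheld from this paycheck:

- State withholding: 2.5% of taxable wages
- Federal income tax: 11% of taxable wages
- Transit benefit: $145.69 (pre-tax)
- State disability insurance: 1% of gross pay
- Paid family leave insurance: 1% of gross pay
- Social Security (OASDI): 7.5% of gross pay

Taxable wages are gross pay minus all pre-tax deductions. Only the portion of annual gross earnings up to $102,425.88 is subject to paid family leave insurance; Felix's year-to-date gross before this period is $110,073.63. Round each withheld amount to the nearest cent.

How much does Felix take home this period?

Transit benefit: $145.69
Taxable wages = $2,778.45 − $145.69 = $2,632.76
State withholding: $2,632.76 × 0.025 = $65.82
Federal income tax: $2,632.76 × 0.11 = $289.60
Paid family leave insurance: annual cap $102,425.88 already reached (YTD $110,073.63), so $0.00
State disability insurance: $2,778.45 × 0.01 = $27.78
Social Security (OASDI): $2,778.45 × 0.075 = $208.38
Total deductions = $145.69 + $65.82 + $289.60 + $0.00 + $27.78 + $208.38 = $737.27
Net pay = $2,778.45 − $737.27 = $2,041.18

$2,041.18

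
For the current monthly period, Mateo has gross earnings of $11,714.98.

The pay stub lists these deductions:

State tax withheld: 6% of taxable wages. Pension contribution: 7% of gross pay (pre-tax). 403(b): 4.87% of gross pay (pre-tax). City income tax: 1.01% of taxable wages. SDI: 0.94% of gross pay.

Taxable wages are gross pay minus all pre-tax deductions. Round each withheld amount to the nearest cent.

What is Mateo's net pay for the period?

$9,490.55

403(b): $11,714.98 × 0.0487 = $570.52
Pension contribution: $11,714.98 × 0.07 = $820.05
Pre-tax total = $570.52 + $820.05 = $1,390.57
Taxable wages = $11,714.98 − $1,390.57 = $10,324.41
City income tax: $10,324.41 × 0.0101 = $104.28
State tax withheld: $10,324.41 × 0.06 = $619.46
SDI: $11,714.98 × 0.0094 = $110.12
Total deductions = $570.52 + $820.05 + $104.28 + $619.46 + $110.12 = $2,224.43
Net pay = $11,714.98 − $2,224.43 = $9,490.55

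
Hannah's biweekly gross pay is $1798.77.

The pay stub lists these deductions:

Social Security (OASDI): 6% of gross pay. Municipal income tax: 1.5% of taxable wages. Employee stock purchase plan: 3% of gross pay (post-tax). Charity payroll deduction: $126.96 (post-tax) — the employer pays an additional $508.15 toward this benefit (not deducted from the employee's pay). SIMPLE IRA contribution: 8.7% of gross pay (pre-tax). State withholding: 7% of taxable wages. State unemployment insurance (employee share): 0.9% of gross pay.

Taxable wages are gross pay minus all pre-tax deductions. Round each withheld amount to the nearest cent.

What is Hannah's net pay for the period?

$1197.65

SIMPLE IRA contribution: $1798.77 × 0.087 = $156.49
Taxable wages = $1798.77 − $156.49 = $1642.28
Municipal income tax: $1642.28 × 0.015 = $24.63
State withholding: $1642.28 × 0.07 = $114.96
State unemployment insurance (employee share): $1798.77 × 0.009 = $16.19
Social Security (OASDI): $1798.77 × 0.06 = $107.93
Charity payroll deduction: $126.96
Employee stock purchase plan: $1798.77 × 0.03 = $53.96
(Employer's $508.15 toward charity payroll deduction is not withheld from the employee.)
Total deductions = $156.49 + $24.63 + $114.96 + $16.19 + $107.93 + $126.96 + $53.96 = $601.12
Net pay = $1798.77 − $601.12 = $1197.65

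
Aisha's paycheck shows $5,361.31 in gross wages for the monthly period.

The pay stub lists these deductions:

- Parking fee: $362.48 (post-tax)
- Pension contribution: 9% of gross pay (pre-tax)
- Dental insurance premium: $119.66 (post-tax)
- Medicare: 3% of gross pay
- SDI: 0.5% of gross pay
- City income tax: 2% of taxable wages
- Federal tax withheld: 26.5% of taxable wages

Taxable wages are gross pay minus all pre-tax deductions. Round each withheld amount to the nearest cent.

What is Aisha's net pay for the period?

Pension contribution: $5,361.31 × 0.09 = $482.52
Taxable wages = $5,361.31 − $482.52 = $4,878.79
City income tax: $4,878.79 × 0.02 = $97.58
Federal tax withheld: $4,878.79 × 0.265 = $1,292.88
Medicare: $5,361.31 × 0.03 = $160.84
SDI: $5,361.31 × 0.005 = $26.81
Parking fee: $362.48
Dental insurance premium: $119.66
Total deductions = $482.52 + $97.58 + $1,292.88 + $160.84 + $26.81 + $362.48 + $119.66 = $2,542.77
Net pay = $5,361.31 − $2,542.77 = $2,818.54

$2,818.54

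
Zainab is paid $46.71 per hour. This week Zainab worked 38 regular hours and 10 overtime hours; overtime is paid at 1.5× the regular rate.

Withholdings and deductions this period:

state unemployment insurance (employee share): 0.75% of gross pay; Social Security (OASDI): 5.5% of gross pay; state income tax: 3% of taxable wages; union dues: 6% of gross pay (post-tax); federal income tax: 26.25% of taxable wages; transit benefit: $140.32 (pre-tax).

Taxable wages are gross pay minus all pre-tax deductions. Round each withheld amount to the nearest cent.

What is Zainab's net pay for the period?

Regular pay: 38 × $46.71 = $1774.98
Overtime pay: 10 × $46.71 × 1.5 = $700.65
Gross pay = $1774.98 + $700.65 = $2475.63
Transit benefit: $140.32
Taxable wages = $2475.63 − $140.32 = $2335.31
Federal income tax: $2335.31 × 0.2625 = $613.02
State income tax: $2335.31 × 0.03 = $70.06
State unemployment insurance (employee share): $2475.63 × 0.0075 = $18.57
Social Security (OASDI): $2475.63 × 0.055 = $136.16
Union dues: $2475.63 × 0.06 = $148.54
Total deductions = $140.32 + $613.02 + $70.06 + $18.57 + $136.16 + $148.54 = $1126.67
Net pay = $2475.63 − $1126.67 = $1348.96

$1348.96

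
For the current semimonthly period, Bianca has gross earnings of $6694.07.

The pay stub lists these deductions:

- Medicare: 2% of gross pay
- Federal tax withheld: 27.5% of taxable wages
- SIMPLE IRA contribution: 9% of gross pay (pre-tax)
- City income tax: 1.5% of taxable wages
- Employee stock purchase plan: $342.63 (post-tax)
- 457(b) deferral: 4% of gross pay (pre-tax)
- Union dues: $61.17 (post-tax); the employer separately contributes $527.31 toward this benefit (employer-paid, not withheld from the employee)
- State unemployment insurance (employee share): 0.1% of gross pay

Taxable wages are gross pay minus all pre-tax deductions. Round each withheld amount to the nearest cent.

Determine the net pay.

$3590.55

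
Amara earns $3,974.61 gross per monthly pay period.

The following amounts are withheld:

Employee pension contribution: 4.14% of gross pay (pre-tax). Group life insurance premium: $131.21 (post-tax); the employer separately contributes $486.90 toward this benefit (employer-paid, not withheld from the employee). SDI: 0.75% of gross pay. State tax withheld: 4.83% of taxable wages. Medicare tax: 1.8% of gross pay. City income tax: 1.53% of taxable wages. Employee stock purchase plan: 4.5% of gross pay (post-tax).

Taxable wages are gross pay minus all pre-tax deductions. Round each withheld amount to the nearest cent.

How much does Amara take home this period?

Employee pension contribution: $3,974.61 × 0.0414 = $164.55
Taxable wages = $3,974.61 − $164.55 = $3,810.06
City income tax: $3,810.06 × 0.0153 = $58.29
State tax withheld: $3,810.06 × 0.0483 = $184.03
SDI: $3,974.61 × 0.0075 = $29.81
Medicare tax: $3,974.61 × 0.018 = $71.54
Group life insurance premium: $131.21
Employee stock purchase plan: $3,974.61 × 0.045 = $178.86
(Employer's $486.90 toward group life insurance premium is not withheld from the employee.)
Total deductions = $164.55 + $58.29 + $184.03 + $29.81 + $71.54 + $131.21 + $178.86 = $818.29
Net pay = $3,974.61 − $818.29 = $3,156.32

$3,156.32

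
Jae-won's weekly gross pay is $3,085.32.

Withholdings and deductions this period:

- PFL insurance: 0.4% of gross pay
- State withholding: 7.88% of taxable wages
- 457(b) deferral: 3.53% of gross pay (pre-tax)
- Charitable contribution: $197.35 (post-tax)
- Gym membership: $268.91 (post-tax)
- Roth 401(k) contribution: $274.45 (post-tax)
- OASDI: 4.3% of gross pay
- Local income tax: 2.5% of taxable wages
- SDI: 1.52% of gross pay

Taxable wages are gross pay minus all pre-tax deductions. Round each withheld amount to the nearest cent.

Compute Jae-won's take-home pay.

$1,734.84

457(b) deferral: $3,085.32 × 0.0353 = $108.91
Taxable wages = $3,085.32 − $108.91 = $2,976.41
State withholding: $2,976.41 × 0.0788 = $234.54
Local income tax: $2,976.41 × 0.025 = $74.41
OASDI: $3,085.32 × 0.043 = $132.67
SDI: $3,085.32 × 0.0152 = $46.90
PFL insurance: $3,085.32 × 0.004 = $12.34
Charitable contribution: $197.35
Roth 401(k) contribution: $274.45
Gym membership: $268.91
Total deductions = $108.91 + $234.54 + $74.41 + $132.67 + $46.90 + $12.34 + $197.35 + $274.45 + $268.91 = $1,350.48
Net pay = $3,085.32 − $1,350.48 = $1,734.84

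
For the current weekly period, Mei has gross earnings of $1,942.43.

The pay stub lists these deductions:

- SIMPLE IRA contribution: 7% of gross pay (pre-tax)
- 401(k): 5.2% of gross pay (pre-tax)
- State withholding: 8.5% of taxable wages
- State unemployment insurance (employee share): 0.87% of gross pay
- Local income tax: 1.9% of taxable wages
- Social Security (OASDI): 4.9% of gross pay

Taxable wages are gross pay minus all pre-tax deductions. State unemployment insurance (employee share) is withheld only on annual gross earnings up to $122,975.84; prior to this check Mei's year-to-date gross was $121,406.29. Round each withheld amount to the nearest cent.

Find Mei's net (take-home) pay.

SIMPLE IRA contribution: $1,942.43 × 0.07 = $135.97
401(k): $1,942.43 × 0.052 = $101.01
Pre-tax total = $135.97 + $101.01 = $236.98
Taxable wages = $1,942.43 − $236.98 = $1,705.45
Local income tax: $1,705.45 × 0.019 = $32.40
State withholding: $1,705.45 × 0.085 = $144.96
Social Security (OASDI): $1,942.43 × 0.049 = $95.18
State unemployment insurance (employee share): only $122,975.84 − $121,406.29 = $1,569.55 of this check is subject → $1,569.55 × 0.0087 = $13.66
Total deductions = $135.97 + $101.01 + $32.40 + $144.96 + $95.18 + $13.66 = $523.18
Net pay = $1,942.43 − $523.18 = $1,419.25

$1,419.25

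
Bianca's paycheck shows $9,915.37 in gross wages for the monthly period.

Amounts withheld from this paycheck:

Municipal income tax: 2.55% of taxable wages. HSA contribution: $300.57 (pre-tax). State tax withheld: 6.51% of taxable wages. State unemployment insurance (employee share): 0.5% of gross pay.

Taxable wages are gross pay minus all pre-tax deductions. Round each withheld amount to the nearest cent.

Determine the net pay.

$8,694.12

HSA contribution: $300.57
Taxable wages = $9,915.37 − $300.57 = $9,614.80
State tax withheld: $9,614.80 × 0.0651 = $625.92
Municipal income tax: $9,614.80 × 0.0255 = $245.18
State unemployment insurance (employee share): $9,915.37 × 0.005 = $49.58
Total deductions = $300.57 + $625.92 + $245.18 + $49.58 = $1,221.25
Net pay = $9,915.37 − $1,221.25 = $8,694.12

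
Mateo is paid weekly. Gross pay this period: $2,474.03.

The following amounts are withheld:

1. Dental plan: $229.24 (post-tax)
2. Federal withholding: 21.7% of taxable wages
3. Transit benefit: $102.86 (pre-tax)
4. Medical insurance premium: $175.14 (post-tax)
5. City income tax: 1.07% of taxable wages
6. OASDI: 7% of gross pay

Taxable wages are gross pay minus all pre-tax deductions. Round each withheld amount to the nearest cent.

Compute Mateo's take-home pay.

$1,253.70

Transit benefit: $102.86
Taxable wages = $2,474.03 − $102.86 = $2,371.17
Federal withholding: $2,371.17 × 0.217 = $514.54
City income tax: $2,371.17 × 0.0107 = $25.37
OASDI: $2,474.03 × 0.07 = $173.18
Medical insurance premium: $175.14
Dental plan: $229.24
Total deductions = $102.86 + $514.54 + $25.37 + $173.18 + $175.14 + $229.24 = $1,220.33
Net pay = $2,474.03 − $1,220.33 = $1,253.70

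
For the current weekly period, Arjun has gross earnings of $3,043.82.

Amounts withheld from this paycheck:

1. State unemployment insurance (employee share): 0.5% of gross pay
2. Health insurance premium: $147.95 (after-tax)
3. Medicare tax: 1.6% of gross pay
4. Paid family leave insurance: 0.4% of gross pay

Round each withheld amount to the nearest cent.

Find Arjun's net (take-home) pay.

$2,819.77

Medicare tax: $3,043.82 × 0.016 = $48.70
Paid family leave insurance: $3,043.82 × 0.004 = $12.18
State unemployment insurance (employee share): $3,043.82 × 0.005 = $15.22
Health insurance premium: $147.95
Total deductions = $48.70 + $12.18 + $15.22 + $147.95 = $224.05
Net pay = $3,043.82 − $224.05 = $2,819.77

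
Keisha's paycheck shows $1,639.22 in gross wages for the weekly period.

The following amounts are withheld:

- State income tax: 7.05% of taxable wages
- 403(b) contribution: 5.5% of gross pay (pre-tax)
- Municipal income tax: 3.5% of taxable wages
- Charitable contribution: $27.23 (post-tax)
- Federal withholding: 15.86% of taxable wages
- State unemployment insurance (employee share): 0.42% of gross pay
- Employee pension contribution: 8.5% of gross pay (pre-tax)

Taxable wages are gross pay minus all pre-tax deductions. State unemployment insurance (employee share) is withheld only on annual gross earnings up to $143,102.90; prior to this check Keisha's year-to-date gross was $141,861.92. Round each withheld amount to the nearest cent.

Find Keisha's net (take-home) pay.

Employee pension contribution: $1,639.22 × 0.085 = $139.33
403(b) contribution: $1,639.22 × 0.055 = $90.16
Pre-tax total = $139.33 + $90.16 = $229.49
Taxable wages = $1,639.22 − $229.49 = $1,409.73
Municipal income tax: $1,409.73 × 0.035 = $49.34
State income tax: $1,409.73 × 0.0705 = $99.39
Federal withholding: $1,409.73 × 0.1586 = $223.58
State unemployment insurance (employee share): only $143,102.90 − $141,861.92 = $1,240.98 of this check is subject → $1,240.98 × 0.0042 = $5.21
Charitable contribution: $27.23
Total deductions = $139.33 + $90.16 + $49.34 + $99.39 + $223.58 + $5.21 + $27.23 = $634.24
Net pay = $1,639.22 − $634.24 = $1,004.98

$1,004.98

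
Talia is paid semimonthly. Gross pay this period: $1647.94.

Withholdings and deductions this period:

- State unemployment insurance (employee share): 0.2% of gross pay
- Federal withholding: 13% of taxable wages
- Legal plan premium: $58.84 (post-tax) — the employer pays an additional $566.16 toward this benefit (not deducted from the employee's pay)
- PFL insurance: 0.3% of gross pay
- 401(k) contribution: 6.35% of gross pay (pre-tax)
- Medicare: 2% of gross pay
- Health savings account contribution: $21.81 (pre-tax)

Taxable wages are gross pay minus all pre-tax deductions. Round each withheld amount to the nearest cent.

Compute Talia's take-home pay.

$1223.66

Health savings account contribution: $21.81
401(k) contribution: $1647.94 × 0.0635 = $104.64
Pre-tax total = $21.81 + $104.64 = $126.45
Taxable wages = $1647.94 − $126.45 = $1521.49
Federal withholding: $1521.49 × 0.13 = $197.79
Medicare: $1647.94 × 0.02 = $32.96
State unemployment insurance (employee share): $1647.94 × 0.002 = $3.30
PFL insurance: $1647.94 × 0.003 = $4.94
Legal plan premium: $58.84
(Employer's $566.16 toward legal plan premium is not withheld from the employee.)
Total deductions = $21.81 + $104.64 + $197.79 + $32.96 + $3.30 + $4.94 + $58.84 = $424.28
Net pay = $1647.94 − $424.28 = $1223.66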